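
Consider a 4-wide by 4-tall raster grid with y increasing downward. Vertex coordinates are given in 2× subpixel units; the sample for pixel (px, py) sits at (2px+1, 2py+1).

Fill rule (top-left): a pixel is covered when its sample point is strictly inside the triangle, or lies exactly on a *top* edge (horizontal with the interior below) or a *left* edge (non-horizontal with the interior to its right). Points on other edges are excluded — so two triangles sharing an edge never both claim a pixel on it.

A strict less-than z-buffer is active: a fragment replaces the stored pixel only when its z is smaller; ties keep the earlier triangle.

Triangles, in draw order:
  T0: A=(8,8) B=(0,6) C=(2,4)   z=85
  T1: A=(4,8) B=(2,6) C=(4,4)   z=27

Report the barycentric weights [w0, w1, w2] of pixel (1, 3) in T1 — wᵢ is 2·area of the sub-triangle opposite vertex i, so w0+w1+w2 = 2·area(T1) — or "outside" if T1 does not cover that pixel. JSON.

T0:
  2·area = 20
  edge (8, 8)→(0, 6): d=(-8,-2) top-left  bias=+0
  edge (0, 6)→(2, 4): d=(2,-2) top-left  bias=+0
  edge (2, 4)→(8, 8): d=(6,4) right/bottom  bias=-1
    (2,0)@(5, 1): e=[50,0,-30] → .  [on edge]
    (1,1)@(3, 3): e=[30,0,-10] → .  [on edge]
    (0,2)@(1, 5): e=[10,0,10] → X  [on edge]
    (1,2)@(3, 5): e=[14,4,2] → X
    (2,2)@(5, 5): e=[18,8,-6] → .
    (0,3)@(1, 7): e=[-6,4,22] → .
    (1,3)@(3, 7): e=[-2,8,14] → .
    (2,3)@(5, 7): e=[2,12,6] → X
    (3,3)@(7, 7): e=[6,16,-2] → .
  covered (3 px):
    . . . .
    . . . .
    X X . .
    . . X .
T1:
  2·area = 8
  edge (4, 8)→(2, 6): d=(-2,-2) top-left  bias=+0
  edge (2, 6)→(4, 4): d=(2,-2) top-left  bias=+0
  edge (4, 4)→(4, 8): d=(0,4) right/bottom  bias=-1
    (3,0)@(7, 1): e=[20,0,-12] → .  [on edge]
    (2,1)@(5, 3): e=[12,0,-4] → .  [on edge]
    (0,2)@(1, 5): e=[0,-4,12] → .  [on edge]
    (1,2)@(3, 5): e=[4,0,4] → X  [on edge]
    (2,2)@(5, 5): e=[8,4,-4] → .
    (0,3)@(1, 7): e=[-4,0,12] → .  [on edge]
    (1,3)@(3, 7): e=[0,4,4] → X  [on edge]
    (2,3)@(5, 7): e=[4,8,-4] → .
  covered (2 px):
    . . . .
    . . . .
    . X . .
    . X . .

Result: [4,4,0]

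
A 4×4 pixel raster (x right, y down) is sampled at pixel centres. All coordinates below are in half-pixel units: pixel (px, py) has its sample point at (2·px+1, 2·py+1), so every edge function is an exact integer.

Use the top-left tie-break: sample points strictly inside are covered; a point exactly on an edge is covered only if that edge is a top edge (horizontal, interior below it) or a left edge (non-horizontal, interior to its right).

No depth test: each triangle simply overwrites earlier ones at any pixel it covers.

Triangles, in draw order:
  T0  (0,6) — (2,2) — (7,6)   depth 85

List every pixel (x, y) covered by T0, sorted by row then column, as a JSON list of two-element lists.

T0:
  2·area = 28
  edge (0, 6)→(2, 2): d=(2,-4) top-left  bias=+0
  edge (2, 2)→(7, 6): d=(5,4) right/bottom  bias=-1
  edge (7, 6)→(0, 6): d=(-7,0) right/bottom  bias=-1
    (1,1)@(3, 3): e=[6,1,21] → X
    (2,1)@(5, 3): e=[14,-7,21] → .
    (0,2)@(1, 5): e=[2,19,7] → X
    (2,2)@(5, 5): e=[18,3,7] → X
    (3,2)@(7, 5): e=[26,-5,7] → .
    (0,3)@(1, 7): e=[6,29,-7] → .
    (1,3)@(3, 7): e=[14,21,-7] → .
    (2,3)@(5, 7): e=[22,13,-7] → .
  covered (4 px):
    . . . .
    . X . .
    X X X .
    . . . .

Result: [[1,1],[0,2],[1,2],[2,2]]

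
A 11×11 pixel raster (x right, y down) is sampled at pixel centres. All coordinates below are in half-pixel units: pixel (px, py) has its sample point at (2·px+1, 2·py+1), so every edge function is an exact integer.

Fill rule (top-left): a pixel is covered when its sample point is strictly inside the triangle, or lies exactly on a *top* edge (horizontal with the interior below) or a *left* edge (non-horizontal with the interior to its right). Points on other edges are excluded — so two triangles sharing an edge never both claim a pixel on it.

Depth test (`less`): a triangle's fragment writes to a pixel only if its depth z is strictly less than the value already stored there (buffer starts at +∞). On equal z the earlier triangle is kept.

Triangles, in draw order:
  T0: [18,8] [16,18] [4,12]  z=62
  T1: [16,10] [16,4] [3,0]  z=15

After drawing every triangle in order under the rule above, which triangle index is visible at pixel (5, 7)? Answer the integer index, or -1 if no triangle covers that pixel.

T0:
  2·area = 132
  edge (18, 8)→(16, 18): d=(-2,10) right/bottom  bias=-1
  edge (16, 18)→(4, 12): d=(-12,-6) top-left  bias=+0
  edge (4, 12)→(18, 8): d=(14,-4) top-left  bias=+0
    (9,1)@(19, 3): e=[0,198,-66] → .  [on edge]
    (7,4)@(15, 9): e=[28,102,2] → X
    (8,4)@(17, 9): e=[8,114,10] → X
    (9,4)@(19, 9): e=[-12,126,18] → .
    (4,5)@(9, 11): e=[84,42,6] → X
    (5,5)@(11, 11): e=[64,54,14] → X
    (6,5)@(13, 11): e=[44,66,22] → X
    (9,5)@(19, 11): e=[-16,102,46] → .
    (3,6)@(7, 13): e=[100,6,26] → X
    (8,6)@(17, 13): e=[0,66,66] → .  [on edge]
    (3,7)@(7, 15): e=[96,-18,54] → .
    (4,7)@(9, 15): e=[76,-6,62] → .
  covered (16 px):
    . . . . . . . . . . .
    . . . . . . . . . . .
    . . . . . . . . . . .
    . . . . . . . . . . .
    . . . . . . . X X . .
    . . . . X X X X X . .
    . . . X X X X X . . .
    . . . . . X X X . . .
    . . . . . . . X . . .
    . . . . . . . . . . .
    . . . . . . . . . . .
T1:
  2·area = 78  (B↔C swapped to make it positive)
  edge (16, 10)→(3, 0): d=(-13,-10) top-left  bias=+0
  edge (3, 0)→(16, 4): d=(13,4) right/bottom  bias=-1
  edge (16, 4)→(16, 10): d=(0,6) right/bottom  bias=-1
    (2,0)@(5, 1): e=[7,5,66] → X
    (3,0)@(7, 1): e=[27,-3,54] → .
    (2,1)@(5, 3): e=[-19,31,66] → .
    (3,1)@(7, 3): e=[1,23,54] → X
    (4,1)@(9, 3): e=[21,15,42] → X
    (5,1)@(11, 3): e=[41,7,30] → X
    (6,1)@(13, 3): e=[61,-1,18] → .
    (3,2)@(7, 5): e=[-25,49,54] → .
    (4,2)@(9, 5): e=[-5,41,42] → .
    (5,2)@(11, 5): e=[15,33,30] → X
    (6,2)@(13, 5): e=[35,25,18] → X
    (7,2)@(15, 5): e=[55,17,6] → X
  covered (10 px):
    . . X . . . . . . . .
    . . . X X X . . . . .
    . . . . . X X X . . .
    . . . . . . X X . . .
    . . . . . . . X . . .
    . . . . . . . . . . .
    . . . . . . . . . . .
    . . . . . . . . . . .
    . . . . . . . . . . .
    . . . . . . . . . . .
    . . . . . . . . . . .

Z-buffer (winner per pixel, '.' = empty):
  . . 1 . . . . . . . .
  . . . 1 1 1 . . . . .
  . . . . . 1 1 1 . . .
  . . . . . . 1 1 . . .
  . . . . . . . 1 0 . .
  . . . . 0 0 0 0 0 . .
  . . . 0 0 0 0 0 . . .
  . . . . . 0 0 0 . . .
  . . . . . . . 0 . . .
  . . . . . . . . . . .
  . . . . . . . . . . .

Result: 0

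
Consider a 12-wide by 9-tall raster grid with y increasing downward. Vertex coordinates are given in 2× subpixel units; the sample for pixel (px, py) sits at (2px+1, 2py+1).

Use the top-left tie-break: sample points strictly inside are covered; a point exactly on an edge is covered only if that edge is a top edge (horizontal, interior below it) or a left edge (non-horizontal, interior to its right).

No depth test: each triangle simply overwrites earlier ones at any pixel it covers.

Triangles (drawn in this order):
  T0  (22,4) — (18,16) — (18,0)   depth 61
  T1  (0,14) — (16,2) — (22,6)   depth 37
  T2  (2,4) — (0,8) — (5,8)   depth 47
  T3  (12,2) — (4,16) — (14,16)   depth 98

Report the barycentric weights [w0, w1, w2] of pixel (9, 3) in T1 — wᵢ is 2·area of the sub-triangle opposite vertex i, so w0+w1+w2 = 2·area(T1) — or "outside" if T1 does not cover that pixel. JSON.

T0:
  2·area = 64
  edge (22, 4)→(18, 16): d=(-4,12) right/bottom  bias=-1
  edge (18, 16)→(18, 0): d=(0,-16) top-left  bias=+0
  edge (18, 0)→(22, 4): d=(4,4) right/bottom  bias=-1
    (9,0)@(19, 1): e=[48,16,0] → .  [on edge]
    (11,0)@(23, 1): e=[0,80,-16] → .  [on edge]
    (9,1)@(19, 3): e=[40,16,8] → X
    (10,1)@(21, 3): e=[16,48,0] → .  [on edge]
    (9,2)@(19, 5): e=[32,16,16] → X
    (10,2)@(21, 5): e=[8,48,8] → X
    (11,2)@(23, 5): e=[-16,80,0] → .  [on edge]
    (9,3)@(19, 7): e=[24,16,24] → X
    (10,3)@(21, 7): e=[0,48,16] → .  [on edge]
    (9,4)@(19, 9): e=[16,16,32] → X
    (10,4)@(21, 9): e=[-8,48,24] → .
    (9,5)@(19, 11): e=[8,16,40] → X
    (9,6)@(19, 13): e=[0,16,48] → .  [on edge]
  covered (6 px):
    . . . . . . . . . . . .
    . . . . . . . . . X . .
    . . . . . . . . . X X .
    . . . . . . . . . X . .
    . . . . . . . . . X . .
    . . . . . . . . . X . .
    . . . . . . . . . . . .
    . . . . . . . . . . . .
    . . . . . . . . . . . .
T1:
  2·area = 136
  edge (0, 14)→(16, 2): d=(16,-12) top-left  bias=+0
  edge (16, 2)→(22, 6): d=(6,4) right/bottom  bias=-1
  edge (22, 6)→(0, 14): d=(-22,8) right/bottom  bias=-1
    (7,1)@(15, 3): e=[4,10,122] → X
    (8,1)@(17, 3): e=[28,2,106] → X
    (9,1)@(19, 3): e=[52,-6,90] → .
    (6,2)@(13, 5): e=[12,30,94] → X
    (9,2)@(19, 5): e=[84,6,46] → X
    (10,2)@(21, 5): e=[108,-2,30] → .
    (5,3)@(11, 7): e=[20,50,66] → X
    (10,3)@(21, 7): e=[140,10,-14] → .
    (3,4)@(7, 9): e=[4,78,54] → X
    (4,4)@(9, 9): e=[28,70,38] → X
    (7,4)@(15, 9): e=[100,46,-10] → .
    (8,4)@(17, 9): e=[124,38,-26] → .
  covered (17 px):
    . . . . . . . . . . . .
    . . . . . . . X X . . .
    . . . . . . X X X X . .
    . . . . . X X X X X . .
    . . . X X X X . . . . .
    . . X X . . . . . . . .
    . . . . . . . . . . . .
    . . . . . . . . . . . .
    . . . . . . . . . . . .
T2:
  2·area = 20  (B↔C swapped to make it positive)
  edge (2, 4)→(5, 8): d=(3,4) right/bottom  bias=-1
  edge (5, 8)→(0, 8): d=(-5,0) right/bottom  bias=-1
  edge (0, 8)→(2, 4): d=(2,-4) top-left  bias=+0
    (0,3)@(1, 7): e=[13,5,2] → X
    (1,3)@(3, 7): e=[5,5,10] → X
    (2,3)@(5, 7): e=[-3,5,18] → .
    (0,4)@(1, 9): e=[19,-5,6] → .
    (1,4)@(3, 9): e=[11,-5,14] → .
  covered (2 px):
    . . . . . . . . . . . .
    . . . . . . . . . . . .
    . . . . . . . . . . . .
    X X . . . . . . . . . .
    . . . . . . . . . . . .
    . . . . . . . . . . . .
    . . . . . . . . . . . .
    . . . . . . . . . . . .
    . . . . . . . . . . . .
T3:
  2·area = 140  (B↔C swapped to make it positive)
  edge (12, 2)→(14, 16): d=(2,14) right/bottom  bias=-1
  edge (14, 16)→(4, 16): d=(-10,0) right/bottom  bias=-1
  edge (4, 16)→(12, 2): d=(8,-14) top-left  bias=+0
    (5,2)@(11, 5): e=[20,110,10] → X
    (6,2)@(13, 5): e=[-8,110,38] → .
    (5,3)@(11, 7): e=[24,90,26] → X
    (6,3)@(13, 7): e=[-4,90,54] → .
    (4,4)@(9, 9): e=[56,70,14] → X
    (6,4)@(13, 9): e=[0,70,70] → .  [on edge]
    (3,5)@(7, 11): e=[88,50,2] → X
    (6,5)@(13, 11): e=[4,50,86] → X
    (7,5)@(15, 11): e=[-24,50,114] → .
    (3,6)@(7, 13): e=[92,30,18] → X
    (7,6)@(15, 13): e=[-20,30,130] → .
    (2,7)@(5, 15): e=[124,10,6] → X
  covered (17 px):
    . . . . . . . . . . . .
    . . . . . . . . . . . .
    . . . . . X . . . . . .
    . . . . . X . . . . . .
    . . . . X X . . . . . .
    . . . X X X X . . . . .
    . . . X X X X . . . . .
    . . X X X X X . . . . .
    . . . . . . . . . . . .

Final: [18,2,116]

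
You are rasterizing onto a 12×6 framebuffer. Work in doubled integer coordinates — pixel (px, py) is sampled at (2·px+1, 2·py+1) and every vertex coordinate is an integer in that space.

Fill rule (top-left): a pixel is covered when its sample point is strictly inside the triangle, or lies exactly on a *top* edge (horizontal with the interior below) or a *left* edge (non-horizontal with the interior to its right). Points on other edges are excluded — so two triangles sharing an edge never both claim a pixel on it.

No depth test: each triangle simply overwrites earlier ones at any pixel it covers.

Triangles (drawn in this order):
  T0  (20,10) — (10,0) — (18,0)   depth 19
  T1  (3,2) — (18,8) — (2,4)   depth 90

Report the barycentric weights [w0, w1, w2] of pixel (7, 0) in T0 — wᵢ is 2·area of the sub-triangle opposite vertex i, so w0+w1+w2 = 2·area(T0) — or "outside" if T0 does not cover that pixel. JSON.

T0:
  2·area = 80
  edge (20, 10)→(10, 0): d=(-10,-10) top-left  bias=+0
  edge (10, 0)→(18, 0): d=(8,0) top-left  bias=+0
  edge (18, 0)→(20, 10): d=(2,10) right/bottom  bias=-1
    (5,0)@(11, 1): e=[0,8,72] → █  [on edge]
    (6,0)@(13, 1): e=[20,8,52] → █
    (7,0)@(15, 1): e=[40,8,32] → █
    (8,0)@(17, 1): e=[60,8,12] → █
    (9,0)@(19, 1): e=[80,8,-8] → ·
    (5,1)@(11, 3): e=[-20,24,76] → ·
    (6,1)@(13, 3): e=[0,24,56] → █  [on edge]
    (9,1)@(19, 3): e=[60,24,-4] → ·
    (6,2)@(13, 5): e=[-20,40,60] → ·
    (7,2)@(15, 5): e=[0,40,40] → █  [on edge]
    (9,2)@(19, 5): e=[40,40,0] → ·  [on edge]
    (7,3)@(15, 7): e=[-20,56,44] → ·
    (8,3)@(17, 7): e=[0,56,24] → █  [on edge]
    (9,4)@(19, 9): e=[0,72,8] → █  [on edge]
    (10,5)@(21, 11): e=[0,88,-8] → ·  [on edge]
  covered (12 px):
    · · · · · █ █ █ █ · · ·
    · · · · · · █ █ █ · · ·
    · · · · · · · █ █ · · ·
    · · · · · · · · █ █ · ·
    · · · · · · · · · █ · ·
    · · · · · · · · · · · ·
T1:
  2·area = 36
  edge (3, 2)→(18, 8): d=(15,6) right/bottom  bias=-1
  edge (18, 8)→(2, 4): d=(-16,-4) top-left  bias=+0
  edge (2, 4)→(3, 2): d=(1,-2) top-left  bias=+0
    (1,1)@(3, 3): e=[15,20,1] → █
    (2,1)@(5, 3): e=[3,28,5] → █
    (3,1)@(7, 3): e=[-9,36,9] → ·
    (1,2)@(3, 5): e=[45,-12,3] → ·
    (2,2)@(5, 5): e=[33,-4,7] → ·
    (3,2)@(7, 5): e=[21,4,11] → █
    (4,2)@(9, 5): e=[9,12,15] → █
    (5,2)@(11, 5): e=[-3,20,19] → ·
    (3,3)@(7, 7): e=[51,-28,13] → ·
    (4,3)@(9, 7): e=[39,-20,17] → ·
    (7,3)@(15, 7): e=[3,4,29] → █
    (8,3)@(17, 7): e=[-9,12,33] → ·
  covered (5 px):
    · · · · · · · · · · · ·
    · █ █ · · · · · · · · ·
    · · · █ █ · · · · · · ·
    · · · · · · · █ · · · ·
    · · · · · · · · · · · ·
    · · · · · · · · · · · ·

Final: [8,32,40]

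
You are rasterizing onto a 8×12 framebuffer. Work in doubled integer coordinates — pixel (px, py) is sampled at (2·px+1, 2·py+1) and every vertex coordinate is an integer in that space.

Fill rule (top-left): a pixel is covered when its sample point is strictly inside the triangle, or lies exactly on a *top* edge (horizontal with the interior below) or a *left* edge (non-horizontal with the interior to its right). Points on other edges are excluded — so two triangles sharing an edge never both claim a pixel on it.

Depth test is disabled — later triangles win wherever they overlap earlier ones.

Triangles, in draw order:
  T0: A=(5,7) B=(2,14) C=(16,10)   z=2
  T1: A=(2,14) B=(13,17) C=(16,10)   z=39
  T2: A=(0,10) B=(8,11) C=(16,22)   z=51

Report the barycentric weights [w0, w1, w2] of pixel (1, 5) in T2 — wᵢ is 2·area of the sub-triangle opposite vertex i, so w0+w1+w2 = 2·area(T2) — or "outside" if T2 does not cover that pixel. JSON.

T0:
  2·area = 86  (B↔C swapped to make it positive)
  edge (5, 7)→(16, 10): d=(11,3) right/bottom  bias=-1
  edge (16, 10)→(2, 14): d=(-14,4) right/bottom  bias=-1
  edge (2, 14)→(5, 7): d=(3,-7) top-left  bias=+0
    (2,3)@(5, 7): e=[0,86,0] → ·  [on edge]
    (2,4)@(5, 9): e=[22,58,6] → #
    (3,4)@(7, 9): e=[16,50,20] → #
    (4,4)@(9, 9): e=[10,42,34] → #
    (5,4)@(11, 9): e=[4,34,48] → #
    (6,4)@(13, 9): e=[-2,26,62] → ·
    (2,5)@(5, 11): e=[44,30,12] → #
    (6,5)@(13, 11): e=[20,-2,68] → ·
    (1,6)@(3, 13): e=[72,10,4] → #
    (3,6)@(7, 13): e=[60,-6,32] → ·
    (4,6)@(9, 13): e=[54,-14,46] → ·
    (5,6)@(11, 13): e=[48,-22,60] → ·
  covered (10 px):
    · · · · · · · ·
    · · · · · · · ·
    · · · · · · · ·
    · · · · · · · ·
    · · # # # # · ·
    · · # # # # · ·
    · # # · · · · ·
    · · · · · · · ·
    · · · · · · · ·
    · · · · · · · ·
    · · · · · · · ·
    · · · · · · · ·
T1:
  2·area = 86  (B↔C swapped to make it positive)
  edge (2, 14)→(16, 10): d=(14,-4) top-left  bias=+0
  edge (16, 10)→(13, 17): d=(-3,7) right/bottom  bias=-1
  edge (13, 17)→(2, 14): d=(-11,-3) top-left  bias=+0
    (6,5)@(13, 11): e=[2,18,66] → #
    (7,5)@(15, 11): e=[10,4,72] → #
    (3,6)@(7, 13): e=[6,54,26] → #
    (4,6)@(9, 13): e=[14,40,32] → #
    (5,6)@(11, 13): e=[22,26,38] → #
    (7,6)@(15, 13): e=[38,-2,50] → ·
    (3,7)@(7, 15): e=[34,48,4] → #
    (7,7)@(15, 15): e=[66,-8,28] → ·
    (3,8)@(7, 17): e=[62,42,-18] → ·
    (4,8)@(9, 17): e=[70,28,-12] → ·
    (5,8)@(11, 17): e=[78,14,-6] → ·
    (6,8)@(13, 17): e=[86,0,0] → ·  [on edge]
  covered (10 px):
    · · · · · · · ·
    · · · · · · · ·
    · · · · · · · ·
    · · · · · · · ·
    · · · · · · · ·
    · · · · · · # #
    · · · # # # # ·
    · · · # # # # ·
    · · · · · · · ·
    · · · · · · · ·
    · · · · · · · ·
    · · · · · · · ·
T2:
  2·area = 80
  edge (0, 10)→(8, 11): d=(8,1) right/bottom  bias=-1
  edge (8, 11)→(16, 22): d=(8,11) right/bottom  bias=-1
  edge (16, 22)→(0, 10): d=(-16,-12) top-left  bias=+0
    (1,5)@(3, 11): e=[5,55,20] → #
    (2,5)@(5, 11): e=[3,33,44] → #
    (3,5)@(7, 11): e=[1,11,68] → #
    (4,5)@(9, 11): e=[-1,-11,92] → ·
    (1,6)@(3, 13): e=[21,71,-12] → ·
    (2,6)@(5, 13): e=[19,49,12] → #
    (4,6)@(9, 13): e=[15,5,60] → #
    (5,6)@(11, 13): e=[13,-17,84] → ·
    (2,7)@(5, 15): e=[35,65,-20] → ·
    (3,7)@(7, 15): e=[33,43,4] → #
    (5,7)@(11, 15): e=[29,-1,52] → ·
    (3,8)@(7, 17): e=[49,59,-28] → ·
  covered (11 px):
    · · · · · · · ·
    · · · · · · · ·
    · · · · · · · ·
    · · · · · · · ·
    · · · · · · · ·
    · # # # · · · ·
    · · # # # · · ·
    · · · # # · · ·
    · · · · · # · ·
    · · · · · · # ·
    · · · · · · · #
    · · · · · · · ·

Final: [55,20,5]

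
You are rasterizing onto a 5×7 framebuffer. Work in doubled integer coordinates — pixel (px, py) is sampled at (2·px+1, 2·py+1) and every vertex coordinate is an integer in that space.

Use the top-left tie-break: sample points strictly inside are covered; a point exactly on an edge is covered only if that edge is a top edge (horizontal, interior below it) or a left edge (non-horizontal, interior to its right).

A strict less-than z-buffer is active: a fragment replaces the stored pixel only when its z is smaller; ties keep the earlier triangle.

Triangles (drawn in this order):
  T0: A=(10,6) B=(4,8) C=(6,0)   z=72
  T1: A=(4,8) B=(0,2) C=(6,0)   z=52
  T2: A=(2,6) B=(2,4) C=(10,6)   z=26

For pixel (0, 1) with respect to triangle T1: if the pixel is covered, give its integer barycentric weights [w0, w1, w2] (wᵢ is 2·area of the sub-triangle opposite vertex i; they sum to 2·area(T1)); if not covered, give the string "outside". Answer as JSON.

T0:
  2·area = 44
  edge (10, 6)→(4, 8): d=(-6,2) right/bottom  bias=-1
  edge (4, 8)→(6, 0): d=(2,-8) top-left  bias=+0
  edge (6, 0)→(10, 6): d=(4,6) right/bottom  bias=-1
    (3,1)@(7, 3): e=[24,14,6] → #
    (4,1)@(9, 3): e=[20,30,-6] → ·
    (2,2)@(5, 5): e=[16,2,26] → #
    (4,2)@(9, 5): e=[8,34,2] → #
    (2,3)@(5, 7): e=[4,6,34] → #
    (3,3)@(7, 7): e=[0,22,22] → ·  [on edge]
    (4,3)@(9, 7): e=[-4,38,10] → ·
    (0,4)@(1, 9): e=[0,-22,66] → ·  [on edge]
    (2,4)@(5, 9): e=[-8,10,42] → ·
  covered (5 px):
    · · · · ·
    · · · # ·
    · · # # #
    · · # · ·
    · · · · ·
    · · · · ·
    · · · · ·
T1:
  2·area = 44
  edge (4, 8)→(0, 2): d=(-4,-6) top-left  bias=+0
  edge (0, 2)→(6, 0): d=(6,-2) top-left  bias=+0
  edge (6, 0)→(4, 8): d=(-2,8) right/bottom  bias=-1
    (1,0)@(3, 1): e=[22,0,22] → #  [on edge]
    (2,0)@(5, 1): e=[34,4,6] → #
    (3,0)@(7, 1): e=[46,8,-10] → ·
    (0,1)@(1, 3): e=[2,8,34] → #
    (3,1)@(7, 3): e=[38,20,-14] → ·
    (0,2)@(1, 5): e=[-6,20,30] → ·
    (1,2)@(3, 5): e=[6,24,14] → #
    (2,2)@(5, 5): e=[18,28,-2] → ·
    (1,3)@(3, 7): e=[-2,36,10] → ·
  covered (6 px):
    · # # · ·
    # # # · ·
    · # · · ·
    · · · · ·
    · · · · ·
    · · · · ·
    · · · · ·
T2:
  2·area = 16
  edge (2, 6)→(2, 4): d=(0,-2) top-left  bias=+0
  edge (2, 4)→(10, 6): d=(8,2) right/bottom  bias=-1
  edge (10, 6)→(2, 6): d=(-8,0) right/bottom  bias=-1
    (1,2)@(3, 5): e=[2,6,8] → #
    (2,2)@(5, 5): e=[6,2,8] → #
    (3,2)@(7, 5): e=[10,-2,8] → ·
    (1,3)@(3, 7): e=[2,22,-8] → ·
    (2,3)@(5, 7): e=[6,18,-8] → ·
  covered (2 px):
    · · · · ·
    · · · · ·
    · # # · ·
    · · · · ·
    · · · · ·
    · · · · ·
    · · · · ·

Result: [8,34,2]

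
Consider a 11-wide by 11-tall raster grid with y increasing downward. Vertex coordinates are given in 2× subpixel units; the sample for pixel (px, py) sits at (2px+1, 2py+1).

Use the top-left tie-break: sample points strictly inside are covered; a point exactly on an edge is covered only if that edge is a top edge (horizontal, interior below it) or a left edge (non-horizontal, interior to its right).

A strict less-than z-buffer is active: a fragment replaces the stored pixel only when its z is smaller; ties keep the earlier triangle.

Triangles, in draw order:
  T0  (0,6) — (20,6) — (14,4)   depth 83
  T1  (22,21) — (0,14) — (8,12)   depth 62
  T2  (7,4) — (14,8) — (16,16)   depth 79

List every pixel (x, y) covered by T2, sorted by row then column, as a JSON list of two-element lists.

T0:
  2·area = 40  (B↔C swapped to make it positive)
  edge (0, 6)→(14, 4): d=(14,-2) top-left  bias=+0
  edge (14, 4)→(20, 6): d=(6,2) right/bottom  bias=-1
  edge (20, 6)→(0, 6): d=(-20,0) right/bottom  bias=-1
    (2,0)@(5, 1): e=[-60,0,100] → ·  [on edge]
    (5,1)@(11, 3): e=[-20,0,60] → ·  [on edge]
    (10,1)@(21, 3): e=[0,-20,60] → ·  [on edge]
    (3,2)@(7, 5): e=[0,20,20] → █  [on edge]
    (4,2)@(9, 5): e=[4,16,20] → █
    (5,2)@(11, 5): e=[8,12,20] → █
    (6,2)@(13, 5): e=[12,8,20] → █
    (7,2)@(15, 5): e=[16,4,20] → █
    (8,2)@(17, 5): e=[20,0,20] → ·  [on edge]
    (3,3)@(7, 7): e=[28,32,-20] → ·
    (4,3)@(9, 7): e=[32,28,-20] → ·
    (5,3)@(11, 7): e=[36,24,-20] → ·
  covered (5 px):
    · · · · · · · · · · ·
    · · · · · · · · · · ·
    · · · █ █ █ █ █ · · ·
    · · · · · · · · · · ·
    · · · · · · · · · · ·
    · · · · · · · · · · ·
    · · · · · · · · · · ·
    · · · · · · · · · · ·
    · · · · · · · · · · ·
    · · · · · · · · · · ·
    · · · · · · · · · · ·
T1:
  2·area = 100
  edge (22, 21)→(0, 14): d=(-22,-7) top-left  bias=+0
  edge (0, 14)→(8, 12): d=(8,-2) top-left  bias=+0
  edge (8, 12)→(22, 21): d=(14,9) right/bottom  bias=-1
    (2,6)@(5, 13): e=[57,2,41] → █
    (3,6)@(7, 13): e=[71,6,23] → █
    (4,6)@(9, 13): e=[85,10,5] → █
    (5,6)@(11, 13): e=[99,14,-13] → ·
    (2,7)@(5, 15): e=[13,18,69] → █
    (5,7)@(11, 15): e=[55,30,15] → █
    (6,7)@(13, 15): e=[69,34,-3] → ·
    (2,8)@(5, 17): e=[-31,34,97] → ·
    (3,8)@(7, 17): e=[-17,38,79] → ·
    (4,8)@(9, 17): e=[-3,42,61] → ·
    (5,8)@(11, 17): e=[11,46,43] → █
    (6,8)@(13, 17): e=[25,50,25] → █
  covered (11 px):
    · · · · · · · · · · ·
    · · · · · · · · · · ·
    · · · · · · · · · · ·
    · · · · · · · · · · ·
    · · · · · · · · · · ·
    · · · · · · · · · · ·
    · · █ █ █ · · · · · ·
    · · █ █ █ █ · · · · ·
    · · · · · █ █ █ · · ·
    · · · · · · · · █ · ·
    · · · · · · · · · · ·
T2:
  2·area = 48
  edge (7, 4)→(14, 8): d=(7,4) right/bottom  bias=-1
  edge (14, 8)→(16, 16): d=(2,8) right/bottom  bias=-1
  edge (16, 16)→(7, 4): d=(-9,-12) top-left  bias=+0
    (5,3)@(11, 7): e=[5,22,21] → █
    (6,3)@(13, 7): e=[-3,6,45] → ·
    (5,4)@(11, 9): e=[19,26,3] → █
    (6,4)@(13, 9): e=[11,10,27] → █
    (7,4)@(15, 9): e=[3,-6,51] → ·
    (5,5)@(11, 11): e=[33,30,-15] → ·
    (6,5)@(13, 11): e=[25,14,9] → █
    (7,5)@(15, 11): e=[17,-2,33] → ·
    (6,6)@(13, 13): e=[39,18,-9] → ·
    (7,6)@(15, 13): e=[31,2,15] → █
    (8,6)@(17, 13): e=[23,-14,39] → ·
    (7,7)@(15, 15): e=[45,6,-3] → ·
  covered (5 px):
    · · · · · · · · · · ·
    · · · · · · · · · · ·
    · · · · · · · · · · ·
    · · · · · █ · · · · ·
    · · · · · █ █ · · · ·
    · · · · · · █ · · · ·
    · · · · · · · █ · · ·
    · · · · · · · · · · ·
    · · · · · · · · · · ·
    · · · · · · · · · · ·
    · · · · · · · · · · ·

Final: [[5,3],[5,4],[6,4],[6,5],[7,6]]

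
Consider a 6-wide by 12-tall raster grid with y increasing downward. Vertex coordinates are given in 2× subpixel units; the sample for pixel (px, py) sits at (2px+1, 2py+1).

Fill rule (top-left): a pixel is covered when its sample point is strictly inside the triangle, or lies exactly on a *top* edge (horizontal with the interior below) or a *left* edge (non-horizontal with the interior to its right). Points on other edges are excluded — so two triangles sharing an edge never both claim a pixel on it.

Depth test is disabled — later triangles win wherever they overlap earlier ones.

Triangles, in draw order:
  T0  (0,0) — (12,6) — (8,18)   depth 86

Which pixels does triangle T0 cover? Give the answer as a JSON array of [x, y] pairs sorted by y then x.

T0:
  2·area = 168
  edge (0, 0)→(12, 6): d=(12,6) right/bottom  bias=-1
  edge (12, 6)→(8, 18): d=(-4,12) right/bottom  bias=-1
  edge (8, 18)→(0, 0): d=(-8,-18) top-left  bias=+0
    (0,0)@(1, 1): e=[6,152,10] → #
    (1,0)@(3, 1): e=[-6,128,46] → ·
    (0,1)@(1, 3): e=[30,144,-6] → ·
    (1,1)@(3, 3): e=[18,120,30] → #
    (2,1)@(5, 3): e=[6,96,66] → #
    (3,1)@(7, 3): e=[-6,72,102] → ·
    (1,2)@(3, 5): e=[42,112,14] → #
    (3,2)@(7, 5): e=[18,64,86] → #
    (4,2)@(9, 5): e=[6,40,122] → #
    (5,2)@(11, 5): e=[-6,16,158] → ·
    (1,3)@(3, 7): e=[66,104,-2] → ·
    (2,3)@(5, 7): e=[54,80,34] → #
    (5,4)@(11, 9): e=[42,0,126] → ·  [on edge]
    (4,7)@(9, 15): e=[126,0,42] → ·  [on edge]
    (3,10)@(7, 21): e=[210,0,-42] → ·  [on edge]
  covered (20 px):
    # · · · · ·
    · # # · · ·
    · # # # # ·
    · · # # # #
    · · # # # ·
    · · # # # ·
    · · · # # ·
    · · · # · ·
    · · · · · ·
    · · · · · ·
    · · · · · ·
    · · · · · ·

Answer: [[0,0],[1,1],[2,1],[1,2],[2,2],[3,2],[4,2],[2,3],[3,3],[4,3],[5,3],[2,4],[3,4],[4,4],[2,5],[3,5],[4,5],[3,6],[4,6],[3,7]]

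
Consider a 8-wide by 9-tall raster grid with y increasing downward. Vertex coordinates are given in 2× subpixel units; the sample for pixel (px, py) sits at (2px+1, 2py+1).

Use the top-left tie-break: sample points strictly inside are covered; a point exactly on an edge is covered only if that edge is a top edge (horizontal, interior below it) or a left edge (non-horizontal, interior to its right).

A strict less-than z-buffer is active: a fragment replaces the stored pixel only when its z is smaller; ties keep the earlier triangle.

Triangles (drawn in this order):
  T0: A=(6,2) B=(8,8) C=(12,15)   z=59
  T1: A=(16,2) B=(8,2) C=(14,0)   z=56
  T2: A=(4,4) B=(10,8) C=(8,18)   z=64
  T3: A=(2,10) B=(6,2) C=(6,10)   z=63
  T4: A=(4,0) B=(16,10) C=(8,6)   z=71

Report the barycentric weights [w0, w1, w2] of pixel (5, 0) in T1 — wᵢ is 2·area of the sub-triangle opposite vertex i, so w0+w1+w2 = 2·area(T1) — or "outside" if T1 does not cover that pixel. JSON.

T0:
  2·area = 10  (B↔C swapped to make it positive)
  edge (6, 2)→(12, 15): d=(6,13) right/bottom  bias=-1
  edge (12, 15)→(8, 8): d=(-4,-7) top-left  bias=+0
  edge (8, 8)→(6, 2): d=(-2,-6) top-left  bias=+0
    (3,2)@(7, 5): e=[5,5,0] → X  [on edge]
    (4,2)@(9, 5): e=[-21,19,12] → .
    (3,3)@(7, 7): e=[17,-3,-4] → .
    (4,4)@(9, 9): e=[3,3,4] → X
    (5,4)@(11, 9): e=[-23,17,16] → .
    (4,5)@(9, 11): e=[15,-5,0] → .  [on edge]
    (5,6)@(11, 13): e=[1,1,8] → X
    (6,6)@(13, 13): e=[-25,15,20] → .
    (5,7)@(11, 15): e=[13,-7,4] → .
    (5,8)@(11, 17): e=[25,-15,0] → .  [on edge]
  covered (3 px):
    . . . . . . . .
    . . . . . . . .
    . . . X . . . .
    . . . . . . . .
    . . . . X . . .
    . . . . . . . .
    . . . . . X . .
    . . . . . . . .
    . . . . . . . .
T1:
  2·area = 16
  edge (16, 2)→(8, 2): d=(-8,0) right/bottom  bias=-1
  edge (8, 2)→(14, 0): d=(6,-2) top-left  bias=+0
  edge (14, 0)→(16, 2): d=(2,2) right/bottom  bias=-1
    (5,0)@(11, 1): e=[8,0,8] → X  [on edge]
    (6,0)@(13, 1): e=[8,4,4] → X
    (7,0)@(15, 1): e=[8,8,0] → .  [on edge]
    (2,1)@(5, 3): e=[-8,0,24] → .  [on edge]
    (5,1)@(11, 3): e=[-8,12,12] → .
    (6,1)@(13, 3): e=[-8,16,8] → .
  covered (2 px):
    . . . . . X X .
    . . . . . . . .
    . . . . . . . .
    . . . . . . . .
    . . . . . . . .
    . . . . . . . .
    . . . . . . . .
    . . . . . . . .
    . . . . . . . .
T2:
  2·area = 68
  edge (4, 4)→(10, 8): d=(6,4) right/bottom  bias=-1
  edge (10, 8)→(8, 18): d=(-2,10) right/bottom  bias=-1
  edge (8, 18)→(4, 4): d=(-4,-14) top-left  bias=+0
    (5,1)@(11, 3): e=[-34,0,102] → .  [on edge]
    (2,2)@(5, 5): e=[2,56,10] → X
    (3,2)@(7, 5): e=[-6,36,38] → .
    (2,3)@(5, 7): e=[14,52,2] → X
    (3,3)@(7, 7): e=[6,32,30] → X
    (4,3)@(9, 7): e=[-2,12,58] → .
    (2,4)@(5, 9): e=[26,48,-6] → .
    (3,4)@(7, 9): e=[18,28,22] → X
    (4,4)@(9, 9): e=[10,8,50] → X
    (5,4)@(11, 9): e=[2,-12,78] → .
    (3,5)@(7, 11): e=[30,24,14] → X
    (5,5)@(11, 11): e=[14,-16,70] → .
    (4,6)@(9, 13): e=[34,0,34] → .  [on edge]
  covered (8 px):
    . . . . . . . .
    . . . . . . . .
    . . X . . . . .
    . . X X . . . .
    . . . X X . . .
    . . . X X . . .
    . . . X . . . .
    . . . . . . . .
    . . . . . . . .
T3:
  2·area = 32
  edge (2, 10)→(6, 2): d=(4,-8) top-left  bias=+0
  edge (6, 2)→(6, 10): d=(0,8) right/bottom  bias=-1
  edge (6, 10)→(2, 10): d=(-4,0) right/bottom  bias=-1
    (2,2)@(5, 5): e=[4,8,20] → X
    (3,2)@(7, 5): e=[20,-8,20] → .
    (2,3)@(5, 7): e=[12,8,12] → X
    (3,3)@(7, 7): e=[28,-8,12] → .
    (1,4)@(3, 9): e=[4,24,4] → X
    (3,4)@(7, 9): e=[36,-8,4] → .
    (1,5)@(3, 11): e=[12,24,-4] → .
    (2,5)@(5, 11): e=[28,8,-4] → .
  covered (4 px):
    . . . . . . . .
    . . . . . . . .
    . . X . . . . .
    . . X . . . . .
    . X X . . . . .
    . . . . . . . .
    . . . . . . . .
    . . . . . . . .
    . . . . . . . .
T4:
  2·area = 32
  edge (4, 0)→(16, 10): d=(12,10) right/bottom  bias=-1
  edge (16, 10)→(8, 6): d=(-8,-4) top-left  bias=+0
  edge (8, 6)→(4, 0): d=(-4,-6) top-left  bias=+0
    (2,0)@(5, 1): e=[2,28,2] → X
    (3,0)@(7, 1): e=[-18,36,14] → .
    (2,1)@(5, 3): e=[26,12,-6] → .
    (3,1)@(7, 3): e=[6,20,6] → X
    (4,1)@(9, 3): e=[-14,28,18] → .
    (3,2)@(7, 5): e=[30,4,-2] → .
    (4,2)@(9, 5): e=[10,12,10] → X
    (5,2)@(11, 5): e=[-10,20,22] → .
    (4,3)@(9, 7): e=[34,-4,2] → .
    (5,3)@(11, 7): e=[14,4,14] → X
    (6,3)@(13, 7): e=[-6,12,26] → .
    (5,4)@(11, 9): e=[38,-12,6] → .
  covered (4 px):
    . . X . . . . .
    . . . X . . . .
    . . . . X . . .
    . . . . . X . .
    . . . . . . . .
    . . . . . . . .
    . . . . . . . .
    . . . . . . . .
    . . . . . . . .

Final: [0,8,8]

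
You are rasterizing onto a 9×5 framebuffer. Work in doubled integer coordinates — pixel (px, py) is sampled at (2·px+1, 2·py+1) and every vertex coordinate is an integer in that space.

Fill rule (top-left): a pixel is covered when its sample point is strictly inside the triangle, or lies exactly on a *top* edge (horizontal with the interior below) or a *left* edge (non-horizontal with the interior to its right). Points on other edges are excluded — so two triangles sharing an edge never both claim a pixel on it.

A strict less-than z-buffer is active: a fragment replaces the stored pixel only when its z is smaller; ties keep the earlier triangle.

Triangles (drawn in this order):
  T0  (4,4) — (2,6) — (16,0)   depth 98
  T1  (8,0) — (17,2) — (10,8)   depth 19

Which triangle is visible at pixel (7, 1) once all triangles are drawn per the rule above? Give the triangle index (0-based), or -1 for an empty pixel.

T0:
  2·area = 16  (B↔C swapped to make it positive)
  edge (4, 4)→(16, 0): d=(12,-4) top-left  bias=+0
  edge (16, 0)→(2, 6): d=(-14,6) right/bottom  bias=-1
  edge (2, 6)→(4, 4): d=(2,-2) top-left  bias=+0
    (3,0)@(7, 1): e=[-24,40,0] → ·  [on edge]
    (6,0)@(13, 1): e=[0,4,12] → █  [on edge]
    (7,0)@(15, 1): e=[8,-8,16] → ·
    (2,1)@(5, 3): e=[-8,24,0] → ·  [on edge]
    (3,1)@(7, 3): e=[0,12,4] → █  [on edge]
    (4,1)@(9, 3): e=[8,0,8] → ·  [on edge]
    (6,1)@(13, 3): e=[24,-24,16] → ·
    (0,2)@(1, 5): e=[0,20,-4] → ·  [on edge]
    (1,2)@(3, 5): e=[8,8,0] → █  [on edge]
    (2,2)@(5, 5): e=[16,-4,4] → ·
    (3,2)@(7, 5): e=[24,-16,8] → ·
    (0,3)@(1, 7): e=[24,-8,0] → ·  [on edge]
  covered (3 px):
    · · · · · · █ · ·
    · · · █ · · · · ·
    · █ · · · · · · ·
    · · · · · · · · ·
    · · · · · · · · ·
T1:
  2·area = 68
  edge (8, 0)→(17, 2): d=(9,2) right/bottom  bias=-1
  edge (17, 2)→(10, 8): d=(-7,6) right/bottom  bias=-1
  edge (10, 8)→(8, 0): d=(-2,-8) top-left  bias=+0
    (4,0)@(9, 1): e=[7,55,6] → █
    (5,0)@(11, 1): e=[3,43,22] → █
    (6,0)@(13, 1): e=[-1,31,38] → ·
    (4,1)@(9, 3): e=[25,41,2] → █
    (6,1)@(13, 3): e=[17,17,34] → █
    (7,1)@(15, 3): e=[13,5,50] → █
    (8,1)@(17, 3): e=[9,-7,66] → ·
    (4,2)@(9, 5): e=[43,27,-2] → ·
    (5,2)@(11, 5): e=[39,15,14] → █
    (7,2)@(15, 5): e=[31,-9,46] → ·
    (5,3)@(11, 7): e=[57,1,10] → █
    (6,3)@(13, 7): e=[53,-11,26] → ·
  covered (9 px):
    · · · · █ █ · · ·
    · · · · █ █ █ █ ·
    · · · · · █ █ · ·
    · · · · · █ · · ·
    · · · · · · · · ·

Z-buffer (winner per pixel, '.' = empty):
  . . . . 1 1 0 . .
  . . . 0 1 1 1 1 .
  . 0 . . . 1 1 . .
  . . . . . 1 . . .
  . . . . . . . . .

Final: 1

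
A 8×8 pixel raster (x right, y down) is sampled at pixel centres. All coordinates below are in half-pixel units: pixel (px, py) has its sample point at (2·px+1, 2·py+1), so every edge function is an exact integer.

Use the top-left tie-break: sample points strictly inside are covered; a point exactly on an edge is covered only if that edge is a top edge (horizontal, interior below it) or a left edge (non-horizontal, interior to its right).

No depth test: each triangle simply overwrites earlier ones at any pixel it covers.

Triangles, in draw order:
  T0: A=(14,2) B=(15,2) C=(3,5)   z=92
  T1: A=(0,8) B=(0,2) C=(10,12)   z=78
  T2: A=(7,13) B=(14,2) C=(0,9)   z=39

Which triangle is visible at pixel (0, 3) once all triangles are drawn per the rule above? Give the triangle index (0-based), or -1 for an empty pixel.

T0:
  2·area = 3
  edge (14, 2)→(15, 2): d=(1,0) top-left  bias=+0
  edge (15, 2)→(3, 5): d=(-12,3) right/bottom  bias=-1
  edge (3, 5)→(14, 2): d=(11,-3) top-left  bias=+0
    (5,1)@(11, 3): e=[1,0,2] → ·  [on edge]
    (1,2)@(3, 5): e=[3,0,0] → ·  [on edge]
  covered (0 px):
    · · · · · · · ·
    · · · · · · · ·
    · · · · · · · ·
    · · · · · · · ·
    · · · · · · · ·
    · · · · · · · ·
    · · · · · · · ·
    · · · · · · · ·
T1:
  2·area = 60
  edge (0, 8)→(0, 2): d=(0,-6) top-left  bias=+0
  edge (0, 2)→(10, 12): d=(10,10) right/bottom  bias=-1
  edge (10, 12)→(0, 8): d=(-10,-4) top-left  bias=+0
    (0,1)@(1, 3): e=[6,0,54] → ·  [on edge]
    (0,2)@(1, 5): e=[6,20,34] → #
    (1,2)@(3, 5): e=[18,0,42] → ·  [on edge]
    (0,3)@(1, 7): e=[6,40,14] → #
    (1,3)@(3, 7): e=[18,20,22] → #
    (2,3)@(5, 7): e=[30,0,30] → ·  [on edge]
    (0,4)@(1, 9): e=[6,60,-6] → ·
    (1,4)@(3, 9): e=[18,40,2] → #
    (2,4)@(5, 9): e=[30,20,10] → #
    (3,4)@(7, 9): e=[42,0,18] → ·  [on edge]
    (1,5)@(3, 11): e=[18,60,-18] → ·
    (2,5)@(5, 11): e=[30,40,-10] → ·
    (4,5)@(9, 11): e=[54,0,6] → ·  [on edge]
    (5,6)@(11, 13): e=[66,0,-6] → ·  [on edge]
    (6,7)@(13, 15): e=[78,0,-18] → ·  [on edge]
  covered (5 px):
    · · · · · · · ·
    · · · · · · · ·
    # · · · · · · ·
    # # · · · · · ·
    · # # · · · · ·
    · · · · · · · ·
    · · · · · · · ·
    · · · · · · · ·
T2:
  2·area = 105  (B↔C swapped to make it positive)
  edge (7, 13)→(0, 9): d=(-7,-4) top-left  bias=+0
  edge (0, 9)→(14, 2): d=(14,-7) top-left  bias=+0
  edge (14, 2)→(7, 13): d=(-7,11) right/bottom  bias=-1
    (6,1)@(13, 3): e=[94,7,4] → #
    (7,1)@(15, 3): e=[102,21,-18] → ·
    (4,2)@(9, 5): e=[64,7,34] → #
    (5,2)@(11, 5): e=[72,21,12] → #
    (6,2)@(13, 5): e=[80,35,-10] → ·
    (2,3)@(5, 7): e=[34,7,64] → #
    (3,3)@(7, 7): e=[42,21,42] → #
    (5,3)@(11, 7): e=[58,49,-2] → ·
    (0,4)@(1, 9): e=[4,7,94] → #
    (1,4)@(3, 9): e=[12,21,72] → #
    (5,4)@(11, 9): e=[44,77,-16] → ·
    (0,5)@(1, 11): e=[-10,35,80] → ·
    (3,6)@(7, 13): e=[0,105,0] → ·  [on edge]
  covered (13 px):
    · · · · · · · ·
    · · · · · · # ·
    · · · · # # · ·
    · · # # # · · ·
    # # # # # · · ·
    · · # # · · · ·
    · · · · · · · ·
    · · · · · · · ·

Z-buffer (winner per pixel, '.' = empty):
  . . . . . . . .
  . . . . . . 2 .
  1 . . . 2 2 . .
  1 1 2 2 2 . . .
  2 2 2 2 2 . . .
  . . 2 2 . . . .
  . . . . . . . .
  . . . . . . . .

Result: 1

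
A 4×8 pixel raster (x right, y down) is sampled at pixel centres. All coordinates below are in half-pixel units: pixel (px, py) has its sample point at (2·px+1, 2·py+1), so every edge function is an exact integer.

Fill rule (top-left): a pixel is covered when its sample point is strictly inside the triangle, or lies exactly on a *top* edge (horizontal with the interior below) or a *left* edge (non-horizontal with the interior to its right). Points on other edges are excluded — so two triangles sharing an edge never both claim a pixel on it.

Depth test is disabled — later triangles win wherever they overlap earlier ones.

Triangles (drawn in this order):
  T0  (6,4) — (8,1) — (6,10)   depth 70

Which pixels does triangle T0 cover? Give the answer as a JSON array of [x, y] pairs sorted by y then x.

T0:
  2·area = 12
  edge (6, 4)→(8, 1): d=(2,-3) top-left  bias=+0
  edge (8, 1)→(6, 10): d=(-2,9) right/bottom  bias=-1
  edge (6, 10)→(6, 4): d=(0,-6) top-left  bias=+0
    (3,1)@(7, 3): e=[1,5,6] → #
    (3,2)@(7, 5): e=[5,1,6] → #
    (3,3)@(7, 7): e=[9,-3,6] → ·
  covered (2 px):
    · · · ·
    · · · #
    · · · #
    · · · ·
    · · · ·
    · · · ·
    · · · ·
    · · · ·

Answer: [[3,1],[3,2]]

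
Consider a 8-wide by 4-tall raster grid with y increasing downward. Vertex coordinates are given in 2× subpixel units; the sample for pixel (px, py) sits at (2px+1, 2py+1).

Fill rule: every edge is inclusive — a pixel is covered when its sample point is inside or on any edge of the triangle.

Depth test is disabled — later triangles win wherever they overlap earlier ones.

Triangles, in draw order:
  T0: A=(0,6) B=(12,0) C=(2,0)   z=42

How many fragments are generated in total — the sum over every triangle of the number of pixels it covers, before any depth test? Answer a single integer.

T0:
  2·area = 60  (B↔C swapped to make it positive)
  edge (0, 6)→(2, 0): d=(2,-6) inclusive
  edge (2, 0)→(12, 0): d=(10,0) inclusive
  edge (12, 0)→(0, 6): d=(-12,6) inclusive
    (1,0)@(3, 1): e=[8,10,42] → X
    (2,0)@(5, 1): e=[20,10,30] → X
    (3,0)@(7, 1): e=[32,10,18] → X
    (4,0)@(9, 1): e=[44,10,6] → X
    (5,0)@(11, 1): e=[56,10,-6] → .
    (0,1)@(1, 3): e=[0,30,30] → X  [on edge]
    (3,1)@(7, 3): e=[36,30,-6] → .
    (4,1)@(9, 3): e=[48,30,-18] → .
    (0,2)@(1, 5): e=[4,50,6] → X
    (1,2)@(3, 5): e=[16,50,-6] → .
    (2,2)@(5, 5): e=[28,50,-18] → .
    (0,3)@(1, 7): e=[8,70,-18] → .
  covered (8 px):
    . X X X X . . .
    X X X . . . . .
    X . . . . . . .
    . . . . . . . .

Final: 8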